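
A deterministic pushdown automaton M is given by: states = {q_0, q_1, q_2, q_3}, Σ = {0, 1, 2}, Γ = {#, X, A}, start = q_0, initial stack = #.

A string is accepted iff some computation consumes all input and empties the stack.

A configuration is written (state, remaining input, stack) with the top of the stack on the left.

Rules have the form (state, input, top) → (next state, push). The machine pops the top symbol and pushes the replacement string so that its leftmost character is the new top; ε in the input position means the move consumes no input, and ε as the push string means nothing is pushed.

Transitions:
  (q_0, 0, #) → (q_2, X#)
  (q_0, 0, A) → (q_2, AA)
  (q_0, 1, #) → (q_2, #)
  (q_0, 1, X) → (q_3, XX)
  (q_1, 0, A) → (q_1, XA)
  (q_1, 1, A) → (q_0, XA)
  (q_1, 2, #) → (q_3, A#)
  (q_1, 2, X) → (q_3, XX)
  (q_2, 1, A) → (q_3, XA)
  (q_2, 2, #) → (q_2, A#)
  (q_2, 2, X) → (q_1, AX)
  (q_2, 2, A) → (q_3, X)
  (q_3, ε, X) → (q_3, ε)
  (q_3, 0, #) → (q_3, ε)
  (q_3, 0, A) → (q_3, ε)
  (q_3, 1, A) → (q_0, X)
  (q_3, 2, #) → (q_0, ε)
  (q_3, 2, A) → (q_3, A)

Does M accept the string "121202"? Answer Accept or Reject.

Accept

(q_0, 121202, #) ⊢ (q_2, 21202, #) ⊢ (q_2, 1202, A#) ⊢ (q_3, 202, XA#) ⊢ (q_3, 202, A#) ⊢ (q_3, 02, A#) ⊢ (q_3, 2, #) ⊢ (q_0, ε, ε)
All input consumed and the stack is empty.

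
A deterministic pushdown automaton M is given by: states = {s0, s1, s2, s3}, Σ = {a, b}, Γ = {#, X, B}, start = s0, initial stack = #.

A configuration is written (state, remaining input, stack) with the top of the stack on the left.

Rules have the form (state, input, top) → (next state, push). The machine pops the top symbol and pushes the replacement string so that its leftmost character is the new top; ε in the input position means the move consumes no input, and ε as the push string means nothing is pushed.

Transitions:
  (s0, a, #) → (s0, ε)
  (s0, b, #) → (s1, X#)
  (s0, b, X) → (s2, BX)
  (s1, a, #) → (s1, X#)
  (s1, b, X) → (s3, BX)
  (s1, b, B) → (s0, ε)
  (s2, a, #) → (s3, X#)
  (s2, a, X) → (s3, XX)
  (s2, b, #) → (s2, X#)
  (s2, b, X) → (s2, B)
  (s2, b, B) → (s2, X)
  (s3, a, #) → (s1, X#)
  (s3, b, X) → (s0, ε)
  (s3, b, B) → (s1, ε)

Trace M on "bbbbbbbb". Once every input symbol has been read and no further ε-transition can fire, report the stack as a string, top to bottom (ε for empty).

BX#

(s0, bbbbbbbb, #)
  read b, top #: go to s1, push X# → (s1, bbbbbbb, X#)
  read b, top X: go to s3, push BX → (s3, bbbbbb, BX#)
  read b, top B: go to s1, push ε → (s1, bbbbb, X#)
  read b, top X: go to s3, push BX → (s3, bbbb, BX#)
  read b, top B: go to s1, push ε → (s1, bbb, X#)
  read b, top X: go to s3, push BX → (s3, bb, BX#)
  read b, top B: go to s1, push ε → (s1, b, X#)
  read b, top X: go to s3, push BX → (s3, ε, BX#)
All input consumed in state s3 with stack BX#.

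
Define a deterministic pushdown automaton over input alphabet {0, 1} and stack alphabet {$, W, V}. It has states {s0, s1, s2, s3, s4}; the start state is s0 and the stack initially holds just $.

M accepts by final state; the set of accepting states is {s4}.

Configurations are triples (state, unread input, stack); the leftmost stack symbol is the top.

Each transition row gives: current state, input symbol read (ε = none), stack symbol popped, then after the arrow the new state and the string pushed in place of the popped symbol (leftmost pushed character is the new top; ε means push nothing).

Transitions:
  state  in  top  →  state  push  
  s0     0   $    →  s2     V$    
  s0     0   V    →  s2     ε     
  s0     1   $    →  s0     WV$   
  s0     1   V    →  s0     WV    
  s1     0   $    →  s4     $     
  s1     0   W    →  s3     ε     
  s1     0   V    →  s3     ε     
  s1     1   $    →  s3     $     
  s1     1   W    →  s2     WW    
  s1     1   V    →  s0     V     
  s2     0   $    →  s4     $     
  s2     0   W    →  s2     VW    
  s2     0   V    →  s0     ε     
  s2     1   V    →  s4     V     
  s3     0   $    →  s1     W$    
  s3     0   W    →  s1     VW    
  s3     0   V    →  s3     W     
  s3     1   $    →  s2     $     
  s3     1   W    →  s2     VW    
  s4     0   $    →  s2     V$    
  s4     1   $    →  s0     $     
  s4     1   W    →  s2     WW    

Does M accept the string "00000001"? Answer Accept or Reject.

Accept

(s0, 00000001, $)
  read 0, top $: go to s2, push V$ → (s2, 0000001, V$)
  read 0, top V: go to s0, push ε → (s0, 000001, $)
  read 0, top $: go to s2, push V$ → (s2, 00001, V$)
  read 0, top V: go to s0, push ε → (s0, 0001, $)
  read 0, top $: go to s2, push V$ → (s2, 001, V$)
  read 0, top V: go to s0, push ε → (s0, 01, $)
  read 0, top $: go to s2, push V$ → (s2, 1, V$)
  read 1, top V: go to s4, push V → (s4, ε, V$)
All input consumed; state s4 ∈ F.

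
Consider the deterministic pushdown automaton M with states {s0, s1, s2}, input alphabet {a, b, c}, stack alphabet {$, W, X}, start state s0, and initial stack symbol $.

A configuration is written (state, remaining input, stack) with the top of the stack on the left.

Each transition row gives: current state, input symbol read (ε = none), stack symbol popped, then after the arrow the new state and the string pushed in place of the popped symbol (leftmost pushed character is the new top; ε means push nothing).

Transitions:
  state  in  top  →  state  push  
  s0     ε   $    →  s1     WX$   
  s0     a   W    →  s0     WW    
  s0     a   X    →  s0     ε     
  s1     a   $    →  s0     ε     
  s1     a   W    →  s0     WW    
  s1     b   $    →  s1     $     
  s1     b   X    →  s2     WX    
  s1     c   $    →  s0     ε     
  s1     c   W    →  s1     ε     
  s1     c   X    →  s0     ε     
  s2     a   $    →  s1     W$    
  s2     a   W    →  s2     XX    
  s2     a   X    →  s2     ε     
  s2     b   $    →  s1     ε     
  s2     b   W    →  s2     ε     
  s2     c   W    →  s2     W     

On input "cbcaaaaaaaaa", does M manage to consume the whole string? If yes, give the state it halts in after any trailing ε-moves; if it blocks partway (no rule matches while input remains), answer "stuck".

s0

(s0, cbcaaaaaaaaa, $) ⊢ (s1, cbcaaaaaaaaa, WX$) ⊢ (s1, bcaaaaaaaaa, X$) ⊢ (s2, caaaaaaaaa, WX$) ⊢ (s2, aaaaaaaaa, WX$) ⊢ (s2, aaaaaaaa, XXX$) ⊢ (s2, aaaaaaa, XX$) ⊢ (s2, aaaaaa, X$) ⊢ (s2, aaaaa, $) ⊢ (s1, aaaa, W$) ⊢ (s0, aaa, WW$) ⊢ (s0, aa, WWW$) ⊢ (s0, a, WWWW$) ⊢ (s0, ε, WWWWW$)
All input consumed; M is in state s0.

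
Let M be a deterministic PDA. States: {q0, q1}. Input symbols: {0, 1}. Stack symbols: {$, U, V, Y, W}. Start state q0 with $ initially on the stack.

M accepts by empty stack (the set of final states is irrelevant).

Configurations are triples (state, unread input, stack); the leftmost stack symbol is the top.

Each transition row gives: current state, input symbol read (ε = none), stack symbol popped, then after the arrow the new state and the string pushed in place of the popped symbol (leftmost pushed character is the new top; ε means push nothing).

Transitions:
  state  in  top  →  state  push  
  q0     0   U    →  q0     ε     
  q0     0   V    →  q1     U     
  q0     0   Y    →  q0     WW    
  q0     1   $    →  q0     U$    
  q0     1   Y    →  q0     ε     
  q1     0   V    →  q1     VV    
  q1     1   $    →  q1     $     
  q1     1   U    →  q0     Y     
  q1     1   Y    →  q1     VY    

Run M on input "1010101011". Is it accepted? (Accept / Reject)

Reject

(q0, 1010101011, $)
  read 1, top $: go to q0, push U$ → (q0, 010101011, U$)
  read 0, top U: go to q0, push ε → (q0, 10101011, $)
  read 1, top $: go to q0, push U$ → (q0, 0101011, U$)
  read 0, top U: go to q0, push ε → (q0, 101011, $)
  read 1, top $: go to q0, push U$ → (q0, 01011, U$)
  read 0, top U: go to q0, push ε → (q0, 1011, $)
  read 1, top $: go to q0, push U$ → (q0, 011, U$)
  read 0, top U: go to q0, push ε → (q0, 11, $)
  read 1, top $: go to q0, push U$ → (q0, 1, U$)
No transition applies at (q0, 1, U$); input not fully consumed.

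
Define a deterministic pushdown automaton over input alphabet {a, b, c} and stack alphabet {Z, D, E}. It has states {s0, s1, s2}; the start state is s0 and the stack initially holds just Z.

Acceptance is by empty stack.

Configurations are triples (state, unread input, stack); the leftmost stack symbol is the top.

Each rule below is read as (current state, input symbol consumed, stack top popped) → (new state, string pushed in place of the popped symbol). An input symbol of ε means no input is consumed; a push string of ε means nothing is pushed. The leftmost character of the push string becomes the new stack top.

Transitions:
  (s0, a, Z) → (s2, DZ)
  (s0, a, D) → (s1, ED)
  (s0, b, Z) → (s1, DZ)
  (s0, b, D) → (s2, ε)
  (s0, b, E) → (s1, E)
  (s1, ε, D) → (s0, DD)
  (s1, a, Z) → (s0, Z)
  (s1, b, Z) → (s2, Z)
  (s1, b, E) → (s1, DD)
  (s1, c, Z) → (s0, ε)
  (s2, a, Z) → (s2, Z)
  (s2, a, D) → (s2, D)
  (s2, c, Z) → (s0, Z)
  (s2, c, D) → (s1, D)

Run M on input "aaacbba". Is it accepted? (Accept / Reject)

(s0, aaacbba, Z) ⊢ (s2, aacbba, DZ) ⊢ (s2, acbba, DZ) ⊢ (s2, cbba, DZ) ⊢ (s1, bba, DZ) ⊢ (s0, bba, DDZ) ⊢ (s2, ba, DZ)
No transition applies at (s2, ba, DZ); input not fully consumed.

Reject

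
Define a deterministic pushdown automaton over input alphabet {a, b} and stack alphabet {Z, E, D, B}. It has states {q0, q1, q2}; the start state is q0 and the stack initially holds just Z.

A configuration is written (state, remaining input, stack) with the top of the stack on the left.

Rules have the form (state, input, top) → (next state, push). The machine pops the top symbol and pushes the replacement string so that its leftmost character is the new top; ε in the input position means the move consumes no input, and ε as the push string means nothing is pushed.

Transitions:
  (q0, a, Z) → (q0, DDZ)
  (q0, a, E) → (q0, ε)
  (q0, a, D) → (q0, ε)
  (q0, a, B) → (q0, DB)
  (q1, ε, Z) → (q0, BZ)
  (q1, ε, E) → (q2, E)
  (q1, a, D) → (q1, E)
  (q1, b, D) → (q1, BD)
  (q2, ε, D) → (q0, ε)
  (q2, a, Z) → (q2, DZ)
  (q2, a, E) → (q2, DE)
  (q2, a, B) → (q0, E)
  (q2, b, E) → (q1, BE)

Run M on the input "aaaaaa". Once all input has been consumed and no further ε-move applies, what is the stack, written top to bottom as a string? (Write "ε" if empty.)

(q0, aaaaaa, Z)
  read a, top Z: go to q0, push DDZ → (q0, aaaaa, DDZ)
  read a, top D: go to q0, push ε → (q0, aaaa, DZ)
  read a, top D: go to q0, push ε → (q0, aaa, Z)
  read a, top Z: go to q0, push DDZ → (q0, aa, DDZ)
  read a, top D: go to q0, push ε → (q0, a, DZ)
  read a, top D: go to q0, push ε → (q0, ε, Z)
All input consumed in state q0 with stack Z.

Z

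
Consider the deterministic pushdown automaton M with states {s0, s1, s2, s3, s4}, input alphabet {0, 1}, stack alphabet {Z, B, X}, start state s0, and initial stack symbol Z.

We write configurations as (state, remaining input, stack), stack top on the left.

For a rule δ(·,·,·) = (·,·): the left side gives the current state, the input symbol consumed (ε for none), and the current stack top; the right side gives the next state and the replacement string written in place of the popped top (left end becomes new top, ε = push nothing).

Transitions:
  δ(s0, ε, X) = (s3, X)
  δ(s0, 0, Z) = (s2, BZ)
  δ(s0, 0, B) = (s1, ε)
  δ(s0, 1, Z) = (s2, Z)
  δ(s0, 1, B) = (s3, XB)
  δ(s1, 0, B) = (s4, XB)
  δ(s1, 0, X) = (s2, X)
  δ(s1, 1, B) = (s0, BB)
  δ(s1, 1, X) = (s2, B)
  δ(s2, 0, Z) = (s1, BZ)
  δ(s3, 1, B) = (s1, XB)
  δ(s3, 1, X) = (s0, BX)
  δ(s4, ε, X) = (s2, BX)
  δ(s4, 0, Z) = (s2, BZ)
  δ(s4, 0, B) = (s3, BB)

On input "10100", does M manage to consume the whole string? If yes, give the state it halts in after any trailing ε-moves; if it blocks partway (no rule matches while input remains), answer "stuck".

(s0, 10100, Z) ⊢ (s2, 0100, Z) ⊢ (s1, 100, BZ) ⊢ (s0, 00, BBZ) ⊢ (s1, 0, BZ) ⊢ (s4, ε, XBZ) ⊢ (s2, ε, BXBZ)
All input consumed; M is in state s2.

s2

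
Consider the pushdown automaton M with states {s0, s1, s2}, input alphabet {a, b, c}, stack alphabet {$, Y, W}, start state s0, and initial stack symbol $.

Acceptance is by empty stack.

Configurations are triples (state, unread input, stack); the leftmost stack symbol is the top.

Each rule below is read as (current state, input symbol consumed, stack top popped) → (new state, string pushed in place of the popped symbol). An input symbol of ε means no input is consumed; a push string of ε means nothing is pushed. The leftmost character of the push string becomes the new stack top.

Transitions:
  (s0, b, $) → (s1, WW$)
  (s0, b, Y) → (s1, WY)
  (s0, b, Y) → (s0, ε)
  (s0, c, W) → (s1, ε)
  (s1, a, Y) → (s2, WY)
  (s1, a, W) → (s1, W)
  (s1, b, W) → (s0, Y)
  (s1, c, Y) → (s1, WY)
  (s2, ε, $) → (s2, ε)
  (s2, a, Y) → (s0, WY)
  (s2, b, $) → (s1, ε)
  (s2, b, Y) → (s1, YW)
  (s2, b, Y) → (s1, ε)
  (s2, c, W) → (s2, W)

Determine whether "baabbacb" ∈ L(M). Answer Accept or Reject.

No computation consumes all input and empties the stack.

Reject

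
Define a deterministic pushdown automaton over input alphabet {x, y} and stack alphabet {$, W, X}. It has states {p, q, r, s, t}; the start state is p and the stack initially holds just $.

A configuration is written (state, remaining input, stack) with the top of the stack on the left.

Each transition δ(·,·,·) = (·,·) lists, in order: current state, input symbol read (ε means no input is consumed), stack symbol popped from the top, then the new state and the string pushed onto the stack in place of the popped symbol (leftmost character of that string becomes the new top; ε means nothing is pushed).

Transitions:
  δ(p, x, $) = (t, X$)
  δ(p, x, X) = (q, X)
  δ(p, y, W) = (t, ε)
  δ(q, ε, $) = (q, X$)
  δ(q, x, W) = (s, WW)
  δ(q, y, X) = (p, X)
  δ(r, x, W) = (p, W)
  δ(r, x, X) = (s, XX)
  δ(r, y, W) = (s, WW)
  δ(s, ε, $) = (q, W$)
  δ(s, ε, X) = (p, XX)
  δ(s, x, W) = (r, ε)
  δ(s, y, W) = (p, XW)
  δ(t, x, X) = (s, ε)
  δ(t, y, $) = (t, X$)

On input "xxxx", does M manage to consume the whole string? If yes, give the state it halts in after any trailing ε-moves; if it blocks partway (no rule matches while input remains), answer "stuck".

r

(p, xxxx, $)
  read x, top $: go to t, push X$ → (t, xxx, X$)
  read x, top X: go to s, push ε → (s, xx, $)
  ε-move, top $: go to q, push W$ → (q, xx, W$)
  read x, top W: go to s, push WW → (s, x, WW$)
  read x, top W: go to r, push ε → (r, ε, W$)
All input consumed; M is in state r.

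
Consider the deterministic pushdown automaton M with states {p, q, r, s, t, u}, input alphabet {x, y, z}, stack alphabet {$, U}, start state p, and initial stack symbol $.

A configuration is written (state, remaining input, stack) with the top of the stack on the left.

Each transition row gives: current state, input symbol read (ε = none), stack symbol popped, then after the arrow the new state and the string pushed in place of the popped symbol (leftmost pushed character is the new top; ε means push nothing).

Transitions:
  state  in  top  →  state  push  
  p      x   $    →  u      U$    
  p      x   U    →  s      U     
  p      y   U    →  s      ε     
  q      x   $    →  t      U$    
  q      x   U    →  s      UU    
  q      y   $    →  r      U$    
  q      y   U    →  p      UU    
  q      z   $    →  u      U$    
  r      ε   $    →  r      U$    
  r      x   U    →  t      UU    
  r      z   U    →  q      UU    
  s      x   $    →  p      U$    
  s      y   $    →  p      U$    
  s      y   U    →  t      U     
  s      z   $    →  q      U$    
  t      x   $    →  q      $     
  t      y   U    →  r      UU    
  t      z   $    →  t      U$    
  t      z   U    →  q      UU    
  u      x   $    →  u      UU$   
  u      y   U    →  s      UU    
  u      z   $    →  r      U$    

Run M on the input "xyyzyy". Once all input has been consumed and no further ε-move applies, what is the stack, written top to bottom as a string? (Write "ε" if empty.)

UUU$

(p, xyyzyy, $) ⊢ (u, yyzyy, U$) ⊢ (s, yzyy, UU$) ⊢ (t, zyy, UU$) ⊢ (q, yy, UUU$) ⊢ (p, y, UUUU$) ⊢ (s, ε, UUU$)
All input consumed in state s with stack UUU$.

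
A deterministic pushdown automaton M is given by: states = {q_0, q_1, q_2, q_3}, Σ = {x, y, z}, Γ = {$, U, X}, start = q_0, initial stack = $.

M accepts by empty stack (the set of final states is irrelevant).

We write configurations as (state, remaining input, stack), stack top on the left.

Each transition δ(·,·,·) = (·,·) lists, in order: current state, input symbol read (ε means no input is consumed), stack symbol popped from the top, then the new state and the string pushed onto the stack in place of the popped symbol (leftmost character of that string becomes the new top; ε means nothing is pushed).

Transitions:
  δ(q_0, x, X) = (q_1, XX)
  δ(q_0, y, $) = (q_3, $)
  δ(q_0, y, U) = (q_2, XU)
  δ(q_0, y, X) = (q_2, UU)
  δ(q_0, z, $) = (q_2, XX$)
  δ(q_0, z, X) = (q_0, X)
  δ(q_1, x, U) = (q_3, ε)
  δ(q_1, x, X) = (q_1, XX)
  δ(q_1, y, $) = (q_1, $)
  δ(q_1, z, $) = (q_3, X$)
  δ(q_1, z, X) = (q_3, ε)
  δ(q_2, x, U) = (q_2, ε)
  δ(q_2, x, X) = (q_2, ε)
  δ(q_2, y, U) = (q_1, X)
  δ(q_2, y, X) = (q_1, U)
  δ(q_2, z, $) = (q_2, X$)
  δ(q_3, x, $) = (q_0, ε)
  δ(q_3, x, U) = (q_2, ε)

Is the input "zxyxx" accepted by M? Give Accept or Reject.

Accept

(q_0, zxyxx, $)
  read z, top $: go to q_2, push XX$ → (q_2, xyxx, XX$)
  read x, top X: go to q_2, push ε → (q_2, yxx, X$)
  read y, top X: go to q_1, push U → (q_1, xx, U$)
  read x, top U: go to q_3, push ε → (q_3, x, $)
  read x, top $: go to q_0, push ε → (q_0, ε, ε)
All input consumed and the stack is empty.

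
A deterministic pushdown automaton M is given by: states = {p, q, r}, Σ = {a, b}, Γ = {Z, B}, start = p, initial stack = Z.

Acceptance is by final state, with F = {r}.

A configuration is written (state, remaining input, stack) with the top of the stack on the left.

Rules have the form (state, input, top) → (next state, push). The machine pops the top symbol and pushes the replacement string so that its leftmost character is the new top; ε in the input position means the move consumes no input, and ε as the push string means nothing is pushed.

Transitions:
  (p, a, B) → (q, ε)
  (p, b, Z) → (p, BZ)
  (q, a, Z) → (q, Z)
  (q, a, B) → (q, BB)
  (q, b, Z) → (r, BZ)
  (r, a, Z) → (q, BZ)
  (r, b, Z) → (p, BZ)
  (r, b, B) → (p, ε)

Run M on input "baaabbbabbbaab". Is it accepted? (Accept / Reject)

Accept

(p, baaabbbabbbaab, Z) ⊢ (p, aaabbbabbbaab, BZ) ⊢ (q, aabbbabbbaab, Z) ⊢ (q, abbbabbbaab, Z) ⊢ (q, bbbabbbaab, Z) ⊢ (r, bbabbbaab, BZ) ⊢ (p, babbbaab, Z) ⊢ (p, abbbaab, BZ) ⊢ (q, bbbaab, Z) ⊢ (r, bbaab, BZ) ⊢ (p, baab, Z) ⊢ (p, aab, BZ) ⊢ (q, ab, Z) ⊢ (q, b, Z) ⊢ (r, ε, BZ)
All input consumed; state r ∈ F.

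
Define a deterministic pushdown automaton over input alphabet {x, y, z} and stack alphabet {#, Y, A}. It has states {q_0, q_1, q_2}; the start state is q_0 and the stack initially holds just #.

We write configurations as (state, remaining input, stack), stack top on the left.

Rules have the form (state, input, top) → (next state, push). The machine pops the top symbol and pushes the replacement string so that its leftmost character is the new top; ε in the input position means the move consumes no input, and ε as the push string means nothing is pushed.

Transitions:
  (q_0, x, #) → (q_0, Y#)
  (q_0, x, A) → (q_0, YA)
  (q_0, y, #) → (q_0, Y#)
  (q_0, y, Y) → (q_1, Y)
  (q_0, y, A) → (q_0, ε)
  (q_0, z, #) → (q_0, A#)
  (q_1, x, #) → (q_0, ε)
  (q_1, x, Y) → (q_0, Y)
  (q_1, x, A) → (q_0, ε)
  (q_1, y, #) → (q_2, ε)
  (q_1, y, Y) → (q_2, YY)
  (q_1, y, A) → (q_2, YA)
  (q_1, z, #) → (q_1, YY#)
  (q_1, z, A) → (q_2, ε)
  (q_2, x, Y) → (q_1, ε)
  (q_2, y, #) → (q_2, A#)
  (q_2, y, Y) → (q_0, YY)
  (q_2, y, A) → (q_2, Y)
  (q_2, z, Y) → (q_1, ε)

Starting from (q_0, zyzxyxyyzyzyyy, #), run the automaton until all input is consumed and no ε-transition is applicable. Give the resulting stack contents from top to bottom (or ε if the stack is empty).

(q_0, zyzxyxyyzyzyyy, #)
  read z, top #: go to q_0, push A# → (q_0, yzxyxyyzyzyyy, A#)
  read y, top A: go to q_0, push ε → (q_0, zxyxyyzyzyyy, #)
  read z, top #: go to q_0, push A# → (q_0, xyxyyzyzyyy, A#)
  read x, top A: go to q_0, push YA → (q_0, yxyyzyzyyy, YA#)
  read y, top Y: go to q_1, push Y → (q_1, xyyzyzyyy, YA#)
  read x, top Y: go to q_0, push Y → (q_0, yyzyzyyy, YA#)
  read y, top Y: go to q_1, push Y → (q_1, yzyzyyy, YA#)
  read y, top Y: go to q_2, push YY → (q_2, zyzyyy, YYA#)
  read z, top Y: go to q_1, push ε → (q_1, yzyyy, YA#)
  read y, top Y: go to q_2, push YY → (q_2, zyyy, YYA#)
  read z, top Y: go to q_1, push ε → (q_1, yyy, YA#)
  read y, top Y: go to q_2, push YY → (q_2, yy, YYA#)
  read y, top Y: go to q_0, push YY → (q_0, y, YYYA#)
  read y, top Y: go to q_1, push Y → (q_1, ε, YYYA#)
All input consumed in state q_1 with stack YYYA#.

YYYA#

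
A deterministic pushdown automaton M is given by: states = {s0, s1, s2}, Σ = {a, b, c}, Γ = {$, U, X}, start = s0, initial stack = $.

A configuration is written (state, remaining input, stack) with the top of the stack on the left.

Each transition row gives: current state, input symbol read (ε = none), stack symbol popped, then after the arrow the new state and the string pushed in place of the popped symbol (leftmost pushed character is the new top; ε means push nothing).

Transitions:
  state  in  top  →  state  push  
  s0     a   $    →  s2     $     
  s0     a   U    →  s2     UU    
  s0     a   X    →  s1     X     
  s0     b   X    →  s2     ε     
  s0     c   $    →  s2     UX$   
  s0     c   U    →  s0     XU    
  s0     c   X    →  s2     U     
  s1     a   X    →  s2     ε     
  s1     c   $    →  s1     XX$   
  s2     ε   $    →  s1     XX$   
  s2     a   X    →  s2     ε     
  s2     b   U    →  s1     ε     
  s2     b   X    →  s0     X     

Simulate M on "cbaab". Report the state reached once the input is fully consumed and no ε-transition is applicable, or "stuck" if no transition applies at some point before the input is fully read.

s0

(s0, cbaab, $)
  read c, top $: go to s2, push UX$ → (s2, baab, UX$)
  read b, top U: go to s1, push ε → (s1, aab, X$)
  read a, top X: go to s2, push ε → (s2, ab, $)
  ε-move, top $: go to s1, push XX$ → (s1, ab, XX$)
  read a, top X: go to s2, push ε → (s2, b, X$)
  read b, top X: go to s0, push X → (s0, ε, X$)
All input consumed; M is in state s0.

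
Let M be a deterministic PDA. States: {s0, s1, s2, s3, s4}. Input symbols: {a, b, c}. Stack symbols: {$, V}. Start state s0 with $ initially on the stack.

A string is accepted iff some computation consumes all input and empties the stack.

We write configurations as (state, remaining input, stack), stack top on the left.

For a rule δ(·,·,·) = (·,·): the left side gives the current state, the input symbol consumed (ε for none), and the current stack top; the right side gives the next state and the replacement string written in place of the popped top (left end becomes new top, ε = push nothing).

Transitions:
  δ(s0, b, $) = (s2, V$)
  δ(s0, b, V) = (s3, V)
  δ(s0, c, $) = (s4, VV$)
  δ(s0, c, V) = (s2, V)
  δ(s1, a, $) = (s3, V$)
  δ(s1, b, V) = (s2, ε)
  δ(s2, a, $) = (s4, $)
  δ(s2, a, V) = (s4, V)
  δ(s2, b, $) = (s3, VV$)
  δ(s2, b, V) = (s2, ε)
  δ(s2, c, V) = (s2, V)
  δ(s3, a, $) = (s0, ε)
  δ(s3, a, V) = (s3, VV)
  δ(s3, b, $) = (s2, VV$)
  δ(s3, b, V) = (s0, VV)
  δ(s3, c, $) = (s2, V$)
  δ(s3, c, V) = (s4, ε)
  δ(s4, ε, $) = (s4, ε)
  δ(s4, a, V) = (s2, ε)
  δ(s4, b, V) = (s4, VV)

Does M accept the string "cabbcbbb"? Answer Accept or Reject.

(s0, cabbcbbb, $)
  read c, top $: go to s4, push VV$ → (s4, abbcbbb, VV$)
  read a, top V: go to s2, push ε → (s2, bbcbbb, V$)
  read b, top V: go to s2, push ε → (s2, bcbbb, $)
  read b, top $: go to s3, push VV$ → (s3, cbbb, VV$)
  read c, top V: go to s4, push ε → (s4, bbb, V$)
  read b, top V: go to s4, push VV → (s4, bb, VV$)
  read b, top V: go to s4, push VV → (s4, b, VVV$)
  read b, top V: go to s4, push VV → (s4, ε, VVVV$)
All input consumed; stack is VVVV$, not empty, and no further ε-move applies.

Reject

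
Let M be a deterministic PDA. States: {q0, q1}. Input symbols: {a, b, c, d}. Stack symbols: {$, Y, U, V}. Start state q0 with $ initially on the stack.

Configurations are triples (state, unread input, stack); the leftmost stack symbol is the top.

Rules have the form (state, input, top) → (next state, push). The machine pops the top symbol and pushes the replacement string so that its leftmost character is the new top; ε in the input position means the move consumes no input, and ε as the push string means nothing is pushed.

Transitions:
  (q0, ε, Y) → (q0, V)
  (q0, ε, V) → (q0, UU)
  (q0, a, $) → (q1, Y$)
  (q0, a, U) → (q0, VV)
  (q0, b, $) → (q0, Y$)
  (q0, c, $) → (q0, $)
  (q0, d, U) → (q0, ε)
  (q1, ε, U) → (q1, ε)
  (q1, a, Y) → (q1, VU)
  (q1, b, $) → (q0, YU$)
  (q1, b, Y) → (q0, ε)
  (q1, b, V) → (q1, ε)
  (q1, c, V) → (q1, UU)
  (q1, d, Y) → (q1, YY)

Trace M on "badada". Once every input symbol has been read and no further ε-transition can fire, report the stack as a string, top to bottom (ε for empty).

UUVVVU$

(q0, badada, $)
  read b, top $: go to q0, push Y$ → (q0, adada, Y$)
  ε-move, top Y: go to q0, push V → (q0, adada, V$)
  ε-move, top V: go to q0, push UU → (q0, adada, UU$)
  read a, top U: go to q0, push VV → (q0, dada, VVU$)
  ε-move, top V: go to q0, push UU → (q0, dada, UUVU$)
  read d, top U: go to q0, push ε → (q0, ada, UVU$)
  read a, top U: go to q0, push VV → (q0, da, VVVU$)
  ε-move, top V: go to q0, push UU → (q0, da, UUVVU$)
  read d, top U: go to q0, push ε → (q0, a, UVVU$)
  read a, top U: go to q0, push VV → (q0, ε, VVVVU$)
  ε-move, top V: go to q0, push UU → (q0, ε, UUVVVU$)
All input consumed in state q0 with stack UUVVVU$.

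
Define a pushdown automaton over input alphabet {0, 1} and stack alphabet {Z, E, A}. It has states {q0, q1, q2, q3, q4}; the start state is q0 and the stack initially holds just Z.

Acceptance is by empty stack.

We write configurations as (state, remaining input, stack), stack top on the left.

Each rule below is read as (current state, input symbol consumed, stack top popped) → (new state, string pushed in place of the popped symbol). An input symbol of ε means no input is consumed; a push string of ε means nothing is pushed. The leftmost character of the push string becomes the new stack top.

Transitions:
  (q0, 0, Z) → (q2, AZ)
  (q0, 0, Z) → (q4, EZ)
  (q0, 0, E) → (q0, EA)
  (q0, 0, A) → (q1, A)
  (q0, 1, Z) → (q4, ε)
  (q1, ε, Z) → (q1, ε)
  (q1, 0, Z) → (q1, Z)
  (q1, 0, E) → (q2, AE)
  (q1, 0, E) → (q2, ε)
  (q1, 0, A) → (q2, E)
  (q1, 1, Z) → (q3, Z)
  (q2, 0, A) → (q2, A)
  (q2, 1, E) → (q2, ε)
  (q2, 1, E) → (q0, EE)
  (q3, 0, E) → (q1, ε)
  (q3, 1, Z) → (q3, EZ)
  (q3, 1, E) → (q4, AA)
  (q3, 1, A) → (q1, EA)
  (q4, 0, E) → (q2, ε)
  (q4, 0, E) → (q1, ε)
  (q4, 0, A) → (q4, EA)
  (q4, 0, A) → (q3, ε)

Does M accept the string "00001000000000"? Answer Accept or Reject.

No computation consumes all input and empties the stack.

Reject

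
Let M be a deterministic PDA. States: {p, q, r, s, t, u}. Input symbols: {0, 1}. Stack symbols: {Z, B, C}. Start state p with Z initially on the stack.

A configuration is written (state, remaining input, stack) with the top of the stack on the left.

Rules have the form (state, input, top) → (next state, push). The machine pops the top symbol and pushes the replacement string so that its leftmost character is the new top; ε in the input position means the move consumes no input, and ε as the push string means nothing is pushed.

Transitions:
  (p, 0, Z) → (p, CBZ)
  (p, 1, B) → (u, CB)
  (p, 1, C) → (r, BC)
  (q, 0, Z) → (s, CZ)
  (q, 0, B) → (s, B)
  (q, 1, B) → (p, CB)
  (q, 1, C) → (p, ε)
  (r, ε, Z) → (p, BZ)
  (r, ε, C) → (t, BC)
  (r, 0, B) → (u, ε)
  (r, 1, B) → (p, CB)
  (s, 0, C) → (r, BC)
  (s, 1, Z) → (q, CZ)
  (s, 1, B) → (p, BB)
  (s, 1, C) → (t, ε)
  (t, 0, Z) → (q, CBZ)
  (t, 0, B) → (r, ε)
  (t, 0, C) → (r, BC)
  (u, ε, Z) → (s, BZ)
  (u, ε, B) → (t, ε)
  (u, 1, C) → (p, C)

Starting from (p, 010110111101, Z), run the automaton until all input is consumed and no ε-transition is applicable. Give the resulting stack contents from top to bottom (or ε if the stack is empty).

CBCBZ

(p, 010110111101, Z)
  read 0, top Z: go to p, push CBZ → (p, 10110111101, CBZ)
  read 1, top C: go to r, push BC → (r, 0110111101, BCBZ)
  read 0, top B: go to u, push ε → (u, 110111101, CBZ)
  read 1, top C: go to p, push C → (p, 10111101, CBZ)
  read 1, top C: go to r, push BC → (r, 0111101, BCBZ)
  read 0, top B: go to u, push ε → (u, 111101, CBZ)
  read 1, top C: go to p, push C → (p, 11101, CBZ)
  read 1, top C: go to r, push BC → (r, 1101, BCBZ)
  read 1, top B: go to p, push CB → (p, 101, CBCBZ)
  read 1, top C: go to r, push BC → (r, 01, BCBCBZ)
  read 0, top B: go to u, push ε → (u, 1, CBCBZ)
  read 1, top C: go to p, push C → (p, ε, CBCBZ)
All input consumed in state p with stack CBCBZ.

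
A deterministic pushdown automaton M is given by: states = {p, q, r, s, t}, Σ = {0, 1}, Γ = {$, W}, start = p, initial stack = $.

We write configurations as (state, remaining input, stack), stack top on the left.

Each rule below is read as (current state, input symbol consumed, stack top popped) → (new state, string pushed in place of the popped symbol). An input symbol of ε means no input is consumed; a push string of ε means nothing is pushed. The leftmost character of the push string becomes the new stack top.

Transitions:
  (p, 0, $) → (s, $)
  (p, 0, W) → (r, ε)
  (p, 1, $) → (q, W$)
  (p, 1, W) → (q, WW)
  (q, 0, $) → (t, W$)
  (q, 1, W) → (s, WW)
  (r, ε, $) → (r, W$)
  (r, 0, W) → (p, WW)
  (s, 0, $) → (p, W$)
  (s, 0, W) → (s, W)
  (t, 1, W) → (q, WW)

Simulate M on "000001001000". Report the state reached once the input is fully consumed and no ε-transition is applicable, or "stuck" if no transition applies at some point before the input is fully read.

stuck

(p, 000001001000, $)
  read 0, top $: go to s, push $ → (s, 00001001000, $)
  read 0, top $: go to p, push W$ → (p, 0001001000, W$)
  read 0, top W: go to r, push ε → (r, 001001000, $)
  ε-move, top $: go to r, push W$ → (r, 001001000, W$)
  read 0, top W: go to p, push WW → (p, 01001000, WW$)
  read 0, top W: go to r, push ε → (r, 1001000, W$)
No transition for (r, 1, top W); M blocks with input 1001000 remaining.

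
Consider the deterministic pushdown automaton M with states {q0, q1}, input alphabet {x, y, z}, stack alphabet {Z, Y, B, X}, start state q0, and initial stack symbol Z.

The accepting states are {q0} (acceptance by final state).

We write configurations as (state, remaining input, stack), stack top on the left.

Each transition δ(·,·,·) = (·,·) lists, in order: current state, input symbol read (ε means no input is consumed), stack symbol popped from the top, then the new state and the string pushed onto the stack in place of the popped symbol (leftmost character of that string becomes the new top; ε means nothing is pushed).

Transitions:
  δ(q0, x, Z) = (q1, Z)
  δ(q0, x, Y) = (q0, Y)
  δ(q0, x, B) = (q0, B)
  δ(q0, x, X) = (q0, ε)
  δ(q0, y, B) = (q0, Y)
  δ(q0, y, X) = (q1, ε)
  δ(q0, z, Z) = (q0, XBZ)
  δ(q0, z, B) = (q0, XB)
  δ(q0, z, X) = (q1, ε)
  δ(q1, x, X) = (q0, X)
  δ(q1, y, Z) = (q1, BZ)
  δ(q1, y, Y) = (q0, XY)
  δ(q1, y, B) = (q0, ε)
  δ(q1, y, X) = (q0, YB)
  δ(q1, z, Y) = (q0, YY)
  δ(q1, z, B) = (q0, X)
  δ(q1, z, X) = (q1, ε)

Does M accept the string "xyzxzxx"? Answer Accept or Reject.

(q0, xyzxzxx, Z)
  read x, top Z: go to q1, push Z → (q1, yzxzxx, Z)
  read y, top Z: go to q1, push BZ → (q1, zxzxx, BZ)
  read z, top B: go to q0, push X → (q0, xzxx, XZ)
  read x, top X: go to q0, push ε → (q0, zxx, Z)
  read z, top Z: go to q0, push XBZ → (q0, xx, XBZ)
  read x, top X: go to q0, push ε → (q0, x, BZ)
  read x, top B: go to q0, push B → (q0, ε, BZ)
All input consumed; state q0 ∈ F.

Accept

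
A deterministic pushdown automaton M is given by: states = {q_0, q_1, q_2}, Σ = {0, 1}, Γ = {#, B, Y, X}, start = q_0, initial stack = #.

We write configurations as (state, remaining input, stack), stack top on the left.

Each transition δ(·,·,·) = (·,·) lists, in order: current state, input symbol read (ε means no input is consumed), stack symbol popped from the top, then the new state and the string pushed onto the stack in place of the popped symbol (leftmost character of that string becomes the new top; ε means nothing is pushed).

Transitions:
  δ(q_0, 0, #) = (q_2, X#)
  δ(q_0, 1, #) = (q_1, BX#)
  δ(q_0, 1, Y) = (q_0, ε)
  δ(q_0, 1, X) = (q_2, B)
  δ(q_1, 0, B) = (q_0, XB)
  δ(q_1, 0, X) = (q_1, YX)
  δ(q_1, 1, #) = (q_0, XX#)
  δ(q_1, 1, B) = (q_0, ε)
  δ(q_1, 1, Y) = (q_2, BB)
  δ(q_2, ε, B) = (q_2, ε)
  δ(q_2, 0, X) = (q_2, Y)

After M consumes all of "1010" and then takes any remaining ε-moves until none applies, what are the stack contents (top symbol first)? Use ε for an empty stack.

(q_0, 1010, #) ⊢ (q_1, 010, BX#) ⊢ (q_0, 10, XBX#) ⊢ (q_2, 0, BBX#) ⊢ (q_2, 0, BX#) ⊢ (q_2, 0, X#) ⊢ (q_2, ε, Y#)
All input consumed in state q_2 with stack Y#.

Y#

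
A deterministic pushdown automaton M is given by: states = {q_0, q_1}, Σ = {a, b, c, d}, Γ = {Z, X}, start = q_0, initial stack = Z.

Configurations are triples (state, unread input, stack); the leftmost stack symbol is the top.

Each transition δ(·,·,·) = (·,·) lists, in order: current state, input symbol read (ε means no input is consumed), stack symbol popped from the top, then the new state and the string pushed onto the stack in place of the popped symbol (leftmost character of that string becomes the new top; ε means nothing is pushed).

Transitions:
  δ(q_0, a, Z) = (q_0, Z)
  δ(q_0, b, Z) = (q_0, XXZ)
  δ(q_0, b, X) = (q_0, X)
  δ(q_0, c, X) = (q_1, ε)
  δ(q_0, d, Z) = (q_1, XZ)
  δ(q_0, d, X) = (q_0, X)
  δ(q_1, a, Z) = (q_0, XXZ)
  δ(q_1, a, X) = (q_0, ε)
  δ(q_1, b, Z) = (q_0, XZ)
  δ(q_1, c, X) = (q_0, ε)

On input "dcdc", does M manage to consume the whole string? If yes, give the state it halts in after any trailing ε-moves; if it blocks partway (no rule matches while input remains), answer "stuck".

(q_0, dcdc, Z) ⊢ (q_1, cdc, XZ) ⊢ (q_0, dc, Z) ⊢ (q_1, c, XZ) ⊢ (q_0, ε, Z)
All input consumed; M is in state q_0.

q_0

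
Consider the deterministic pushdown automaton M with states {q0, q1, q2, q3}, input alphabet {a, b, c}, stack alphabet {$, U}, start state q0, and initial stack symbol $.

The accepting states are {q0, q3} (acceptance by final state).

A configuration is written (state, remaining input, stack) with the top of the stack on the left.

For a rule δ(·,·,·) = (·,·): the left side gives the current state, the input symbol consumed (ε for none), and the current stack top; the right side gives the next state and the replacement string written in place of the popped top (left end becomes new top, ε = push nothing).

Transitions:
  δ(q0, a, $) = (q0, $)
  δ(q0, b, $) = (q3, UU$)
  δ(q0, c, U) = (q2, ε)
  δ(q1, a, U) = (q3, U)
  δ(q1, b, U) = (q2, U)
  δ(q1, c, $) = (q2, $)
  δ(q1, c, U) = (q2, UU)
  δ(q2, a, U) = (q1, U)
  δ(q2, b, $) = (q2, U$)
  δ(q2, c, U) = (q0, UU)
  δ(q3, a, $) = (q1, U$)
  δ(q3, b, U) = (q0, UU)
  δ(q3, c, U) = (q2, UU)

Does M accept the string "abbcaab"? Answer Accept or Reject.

Accept

(q0, abbcaab, $) ⊢ (q0, bbcaab, $) ⊢ (q3, bcaab, UU$) ⊢ (q0, caab, UUU$) ⊢ (q2, aab, UU$) ⊢ (q1, ab, UU$) ⊢ (q3, b, UU$) ⊢ (q0, ε, UUU$)
All input consumed; state q0 ∈ F.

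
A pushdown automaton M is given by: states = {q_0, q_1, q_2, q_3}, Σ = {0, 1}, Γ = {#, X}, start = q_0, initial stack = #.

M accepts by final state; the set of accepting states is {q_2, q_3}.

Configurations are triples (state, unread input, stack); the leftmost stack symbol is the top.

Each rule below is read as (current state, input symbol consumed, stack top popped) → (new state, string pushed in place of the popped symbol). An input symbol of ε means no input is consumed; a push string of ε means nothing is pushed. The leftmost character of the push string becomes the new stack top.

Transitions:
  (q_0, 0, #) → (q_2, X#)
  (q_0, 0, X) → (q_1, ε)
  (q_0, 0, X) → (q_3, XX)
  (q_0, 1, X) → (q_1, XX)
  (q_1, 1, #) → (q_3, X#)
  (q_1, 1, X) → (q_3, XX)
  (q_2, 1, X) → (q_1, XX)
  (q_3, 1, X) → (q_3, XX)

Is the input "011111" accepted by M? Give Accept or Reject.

One accepting computation: (q_0, 011111, #) ⊢ (q_2, 11111, X#) ⊢ (q_1, 1111, XX#) ⊢ (q_3, 111, XXX#) ⊢ (q_3, 11, XXXX#) ⊢ (q_3, 1, XXXXX#) ⊢ (q_3, ε, XXXXXX#)
All input consumed and state q_3 ∈ F.

Accept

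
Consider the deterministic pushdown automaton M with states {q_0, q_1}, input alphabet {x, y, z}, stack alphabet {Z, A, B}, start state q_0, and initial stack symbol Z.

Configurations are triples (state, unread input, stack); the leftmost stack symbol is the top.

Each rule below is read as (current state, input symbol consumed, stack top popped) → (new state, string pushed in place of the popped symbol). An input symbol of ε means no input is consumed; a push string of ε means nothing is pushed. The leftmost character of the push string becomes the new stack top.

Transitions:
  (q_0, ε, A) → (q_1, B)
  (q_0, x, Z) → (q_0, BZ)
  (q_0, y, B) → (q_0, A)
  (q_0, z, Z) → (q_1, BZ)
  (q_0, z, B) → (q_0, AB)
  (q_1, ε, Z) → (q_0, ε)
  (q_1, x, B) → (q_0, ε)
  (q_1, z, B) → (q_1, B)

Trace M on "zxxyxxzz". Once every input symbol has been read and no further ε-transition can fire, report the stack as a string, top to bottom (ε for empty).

BBZ

(q_0, zxxyxxzz, Z) ⊢ (q_1, xxyxxzz, BZ) ⊢ (q_0, xyxxzz, Z) ⊢ (q_0, yxxzz, BZ) ⊢ (q_0, xxzz, AZ) ⊢ (q_1, xxzz, BZ) ⊢ (q_0, xzz, Z) ⊢ (q_0, zz, BZ) ⊢ (q_0, z, ABZ) ⊢ (q_1, z, BBZ) ⊢ (q_1, ε, BBZ)
All input consumed in state q_1 with stack BBZ.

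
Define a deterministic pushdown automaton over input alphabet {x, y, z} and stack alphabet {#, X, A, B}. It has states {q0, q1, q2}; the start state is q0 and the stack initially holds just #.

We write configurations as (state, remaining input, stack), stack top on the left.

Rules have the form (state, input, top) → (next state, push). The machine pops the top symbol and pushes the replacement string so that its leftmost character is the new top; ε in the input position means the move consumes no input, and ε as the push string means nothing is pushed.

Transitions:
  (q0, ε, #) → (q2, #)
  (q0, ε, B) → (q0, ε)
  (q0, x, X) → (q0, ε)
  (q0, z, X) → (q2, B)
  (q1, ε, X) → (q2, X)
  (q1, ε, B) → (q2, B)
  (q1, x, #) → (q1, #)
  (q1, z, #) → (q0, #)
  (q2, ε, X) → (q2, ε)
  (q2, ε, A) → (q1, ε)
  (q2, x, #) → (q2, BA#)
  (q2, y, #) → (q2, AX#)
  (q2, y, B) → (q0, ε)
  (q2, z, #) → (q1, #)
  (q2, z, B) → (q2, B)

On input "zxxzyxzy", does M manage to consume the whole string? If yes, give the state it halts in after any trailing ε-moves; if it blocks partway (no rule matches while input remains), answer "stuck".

(q0, zxxzyxzy, #)
  ε-move, top #: go to q2, push # → (q2, zxxzyxzy, #)
  read z, top #: go to q1, push # → (q1, xxzyxzy, #)
  read x, top #: go to q1, push # → (q1, xzyxzy, #)
  read x, top #: go to q1, push # → (q1, zyxzy, #)
  read z, top #: go to q0, push # → (q0, yxzy, #)
  ε-move, top #: go to q2, push # → (q2, yxzy, #)
  read y, top #: go to q2, push AX# → (q2, xzy, AX#)
  ε-move, top A: go to q1, push ε → (q1, xzy, X#)
  ε-move, top X: go to q2, push X → (q2, xzy, X#)
  ε-move, top X: go to q2, push ε → (q2, xzy, #)
  read x, top #: go to q2, push BA# → (q2, zy, BA#)
  read z, top B: go to q2, push B → (q2, y, BA#)
  read y, top B: go to q0, push ε → (q0, ε, A#)
All input consumed; M is in state q0.

q0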